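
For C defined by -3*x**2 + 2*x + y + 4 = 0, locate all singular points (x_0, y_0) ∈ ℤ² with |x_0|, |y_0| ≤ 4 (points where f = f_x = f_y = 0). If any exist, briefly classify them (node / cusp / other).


No singular points in the scanned grid; C is smooth there.

Compute partial derivatives:
  f_x = 2 - 6*x.
  f_y = 1.
f_y = 1 is a nonzero constant, so f_y never vanishes: no point (x, y) can satisfy f = f_x = f_y = 0. In particular no (x, y) ∈ {−4, ..., 4}² is singular; the curve is smooth.


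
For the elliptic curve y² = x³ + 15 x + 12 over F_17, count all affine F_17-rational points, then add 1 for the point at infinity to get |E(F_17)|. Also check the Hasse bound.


Affine points = {(2, 4), (2, 13), (3, 4), (3, 13), (4, 0), (5, 5), (5, 12), (7, 1), (7, 16), (8, 7), (8, 10), (9, 3), (9, 14), (12, 4), (12, 13), (14, 5), (14, 12), (15, 5), (15, 12), (16, 8), (16, 9)}; affine count = 21; |E(F_17)| = 22.

Discriminant check: Δ ∝ 4a³ + 27b² = 4·15³ + 27·12² = 4·3375 + 27·144 ≡ 14 (mod 17). Nonzero ⇒ E is nonsingular.
For each x ∈ F_17, compute rhs = x³ + 15·x + 12 mod 17, then count y ∈ F_17 with y² ≡ rhs.
  x = 0: rhs = 12, matching y values: none (0 points).
  x = 1: rhs = 11, matching y values: none (0 points).
  x = 2: rhs = 16, matching y values: 4, 13 (2 points).
  x = 3: rhs = 16, matching y values: 4, 13 (2 points).
  x = 4: rhs = 0, matching y values: 0 (1 points).
  x = 5: rhs = 8, matching y values: 5, 12 (2 points).
  x = 6: rhs = 12, matching y values: none (0 points).
  x = 7: rhs = 1, matching y values: 1, 16 (2 points).
  x = 8: rhs = 15, matching y values: 7, 10 (2 points).
  x = 9: rhs = 9, matching y values: 3, 14 (2 points).
  x = 10: rhs = 6, matching y values: none (0 points).
  x = 11: rhs = 12, matching y values: none (0 points).
  x = 12: rhs = 16, matching y values: 4, 13 (2 points).
  x = 13: rhs = 7, matching y values: none (0 points).
  x = 14: rhs = 8, matching y values: 5, 12 (2 points).
  x = 15: rhs = 8, matching y values: 5, 12 (2 points).
  x = 16: rhs = 13, matching y values: 8, 9 (2 points).
Total affine count: 21.
Full point count |E(F_17)| = 21 + 1 = 22.
Hasse bound: |22 − (17+1)| = |4| = 4 ≤ 2√17 ≈ 8.2462 ✓.


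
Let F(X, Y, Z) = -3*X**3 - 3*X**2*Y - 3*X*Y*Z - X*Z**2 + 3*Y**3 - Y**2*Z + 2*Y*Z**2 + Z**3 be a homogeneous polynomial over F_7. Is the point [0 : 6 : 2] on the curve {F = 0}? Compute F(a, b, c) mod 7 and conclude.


F(0,6,2) ≡ 2 (mod 7); P is NOT on the curve.

Evaluate F(0, 6, 2) term-by-term (mod 7).
  -3*X**3 ↦ -3·0·1·1 = 0
  -3*X**2*Y ↦ -3·0·6·1 = 0
  -3*X*Y*Z ↦ -3·0·6·2 = 0
  -X*Z**2 ↦ -1·0·1·4 = 0
  3*Y**3 ↦ 3·1·216·1 = 648
  -Y**2*Z ↦ -1·1·36·2 = -72
  2*Y*Z**2 ↦ 2·1·6·4 = 48
  Z**3 ↦ 1·1·1·8 = 8
Sum: F(0, 6, 2) = (0) + (0) + (0) + (0) + (648) + (-72) + (48) + (8) = 632.
Reducing mod 7: 632 ≡ 2 (mod 7).
Since F(a, b, c) ≡ 2 ≠ 0 (mod 7), P does NOT lie on the curve.


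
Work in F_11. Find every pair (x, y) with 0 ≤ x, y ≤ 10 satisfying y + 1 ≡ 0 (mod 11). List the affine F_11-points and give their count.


Affine F_11-points: {(0, 10), (1, 10), (2, 10), (3, 10), (4, 10), (5, 10), (6, 10), (7, 10), (8, 10), (9, 10), (10, 10)}; count = 11.

For each of the 121 pairs (x, y) ∈ F_11², evaluate f(x, y) mod 11. Record the zeros.
  x = 0: [0↦1, 1↦2, 2↦3, 3↦4, 4↦5, 5↦6, 6↦7, 7↦8, 8↦9, 9↦10, 10↦0]  zeros at y ∈ {10}
  x = 1: [0↦1, 1↦2, 2↦3, 3↦4, 4↦5, 5↦6, 6↦7, 7↦8, 8↦9, 9↦10, 10↦0]  zeros at y ∈ {10}
  x = 2: [0↦1, 1↦2, 2↦3, 3↦4, 4↦5, 5↦6, 6↦7, 7↦8, 8↦9, 9↦10, 10↦0]  zeros at y ∈ {10}
  x = 3: [0↦1, 1↦2, 2↦3, 3↦4, 4↦5, 5↦6, 6↦7, 7↦8, 8↦9, 9↦10, 10↦0]  zeros at y ∈ {10}
  x = 4: [0↦1, 1↦2, 2↦3, 3↦4, 4↦5, 5↦6, 6↦7, 7↦8, 8↦9, 9↦10, 10↦0]  zeros at y ∈ {10}
  x = 5: [0↦1, 1↦2, 2↦3, 3↦4, 4↦5, 5↦6, 6↦7, 7↦8, 8↦9, 9↦10, 10↦0]  zeros at y ∈ {10}
  x = 6: [0↦1, 1↦2, 2↦3, 3↦4, 4↦5, 5↦6, 6↦7, 7↦8, 8↦9, 9↦10, 10↦0]  zeros at y ∈ {10}
  x = 7: [0↦1, 1↦2, 2↦3, 3↦4, 4↦5, 5↦6, 6↦7, 7↦8, 8↦9, 9↦10, 10↦0]  zeros at y ∈ {10}
  x = 8: [0↦1, 1↦2, 2↦3, 3↦4, 4↦5, 5↦6, 6↦7, 7↦8, 8↦9, 9↦10, 10↦0]  zeros at y ∈ {10}
  x = 9: [0↦1, 1↦2, 2↦3, 3↦4, 4↦5, 5↦6, 6↦7, 7↦8, 8↦9, 9↦10, 10↦0]  zeros at y ∈ {10}
  x = 10: [0↦1, 1↦2, 2↦3, 3↦4, 4↦5, 5↦6, 6↦7, 7↦8, 8↦9, 9↦10, 10↦0]  zeros at y ∈ {10}
Collecting zeros: affine points = {(0, 10), (1, 10), (2, 10), (3, 10), (4, 10), (5, 10), (6, 10), (7, 10), (8, 10), (9, 10), (10, 10)}.
Total count |C(F_11)_aff| = 11.


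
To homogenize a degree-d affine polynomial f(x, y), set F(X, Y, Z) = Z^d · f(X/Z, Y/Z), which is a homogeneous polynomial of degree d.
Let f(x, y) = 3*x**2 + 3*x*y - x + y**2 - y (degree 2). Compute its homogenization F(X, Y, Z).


F(X, Y, Z) = 3*X**2 + 3*X*Y - X*Z + Y**2 - Y*Z

deg(f) = 2.
Substitute x = X/Z, y = Y/Z into f, then multiply by Z^2.
  monomial 3·x^2·y^0 ↦ 3·X^2·Y^0·Z^0.
  monomial 3·x^1·y^1 ↦ 3·X^1·Y^1·Z^0.
  monomial -1·x^1·y^0 ↦ -1·X^1·Y^0·Z^1.
  monomial 1·x^0·y^2 ↦ 1·X^0·Y^2·Z^0.
  monomial -1·x^0·y^1 ↦ -1·X^0·Y^1·Z^1.
Collecting: F(X, Y, Z) = 3*X**2 + 3*X*Y - X*Z + Y**2 - Y*Z.


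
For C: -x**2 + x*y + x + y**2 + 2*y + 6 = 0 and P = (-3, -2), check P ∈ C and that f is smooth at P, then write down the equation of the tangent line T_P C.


Tangent line at P: 5*x - 5*y + 5 = 0.

Step 1: f(-3, -2) = 0, so P lies on C.
Step 2: partial derivatives
  f_x(x, y) = -2*x + y + 1, f_y(x, y) = x + 2*y + 2.
  f_x(P) = 5, f_y(P) = -5 (gradient nonzero, so P is smooth).
Step 3: tangent line at P: 5·(x − -3) + -5·(y − -2) = 0.
Expanding: 5*x - 5*y + 5 = 0.


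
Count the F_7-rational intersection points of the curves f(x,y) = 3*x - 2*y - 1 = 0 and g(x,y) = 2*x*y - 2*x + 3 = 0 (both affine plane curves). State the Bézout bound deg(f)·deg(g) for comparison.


Common zeros: {(3, 4), (5, 0)}; count = 2; Bézout bound = 2.

deg(f) = 1, deg(g) = 2, so Bézout bound = 2.
Scan x ∈ F_7. For each x, list the y ∈ F_7 with f(x, y) ≡ 0 and those with g(x, y) ≡ 0 (mod 7); the common zeros in that column are the intersection.
  x = 0: f ≡ 0 at y ∈ {3}; g ≡ 0 at y ∈ ∅; common: ∅.
  x = 1: f ≡ 0 at y ∈ {1}; g ≡ 0 at y ∈ {3}; common: ∅.
  x = 2: f ≡ 0 at y ∈ {6}; g ≡ 0 at y ∈ {2}; common: ∅.
  x = 3: f ≡ 0 at y ∈ {4}; g ≡ 0 at y ∈ {4}; common: {4}.
  x = 4: f ≡ 0 at y ∈ {2}; g ≡ 0 at y ∈ {5}; common: ∅.
  x = 5: f ≡ 0 at y ∈ {0}; g ≡ 0 at y ∈ {0}; common: {0}.
  x = 6: f ≡ 0 at y ∈ {5}; g ≡ 0 at y ∈ {6}; common: ∅.
Collecting: common zeros = {(3, 4), (5, 0)}, so the count is 2.
Comparison with the Bézout bound: 2 ≤ 2 = deg(f)·deg(g), as expected for curves with no common component (the bound is attained).


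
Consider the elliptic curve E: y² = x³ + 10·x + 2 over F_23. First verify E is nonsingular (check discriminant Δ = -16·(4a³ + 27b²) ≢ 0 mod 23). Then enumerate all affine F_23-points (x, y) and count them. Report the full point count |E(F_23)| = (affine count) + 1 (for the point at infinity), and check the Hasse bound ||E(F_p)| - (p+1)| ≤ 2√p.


Affine points = {(0, 5), (0, 18), (1, 6), (1, 17), (3, 6), (3, 17), (5, 4), (5, 19), (6, 5), (6, 18), (7, 1), (7, 22), (9, 4), (9, 19), (13, 11), (13, 12), (15, 10), (15, 13), (16, 7), (16, 16), (17, 5), (17, 18), (19, 6), (19, 17)}; affine count = 24; |E(F_23)| = 25.

Discriminant check: Δ ∝ 4a³ + 27b² = 4·10³ + 27·2² = 4·1000 + 27·4 ≡ 14 (mod 23). Nonzero ⇒ E is nonsingular.
For each x ∈ F_23, compute rhs = x³ + 10·x + 2 mod 23, then count y ∈ F_23 with y² ≡ rhs.
  x = 0: rhs = 2, matching y values: 5, 18 (2 points).
  x = 1: rhs = 13, matching y values: 6, 17 (2 points).
  x = 2: rhs = 7, matching y values: none (0 points).
  x = 3: rhs = 13, matching y values: 6, 17 (2 points).
  x = 4: rhs = 14, matching y values: none (0 points).
  x = 5: rhs = 16, matching y values: 4, 19 (2 points).
  x = 6: rhs = 2, matching y values: 5, 18 (2 points).
  x = 7: rhs = 1, matching y values: 1, 22 (2 points).
  x = 8: rhs = 19, matching y values: none (0 points).
  x = 9: rhs = 16, matching y values: 4, 19 (2 points).
  x = 10: rhs = 21, matching y values: none (0 points).
  x = 11: rhs = 17, matching y values: none (0 points).
  x = 12: rhs = 10, matching y values: none (0 points).
  x = 13: rhs = 6, matching y values: 11, 12 (2 points).
  x = 14: rhs = 11, matching y values: none (0 points).
  x = 15: rhs = 8, matching y values: 10, 13 (2 points).
  x = 16: rhs = 3, matching y values: 7, 16 (2 points).
  x = 17: rhs = 2, matching y values: 5, 18 (2 points).
  x = 18: rhs = 11, matching y values: none (0 points).
  x = 19: rhs = 13, matching y values: 6, 17 (2 points).
  x = 20: rhs = 14, matching y values: none (0 points).
  x = 21: rhs = 20, matching y values: none (0 points).
  x = 22: rhs = 14, matching y values: none (0 points).
Total affine count: 24.
Full point count |E(F_23)| = 24 + 1 = 25.
Hasse bound: |25 − (23+1)| = |1| = 1 ≤ 2√23 ≈ 9.5917 ✓.


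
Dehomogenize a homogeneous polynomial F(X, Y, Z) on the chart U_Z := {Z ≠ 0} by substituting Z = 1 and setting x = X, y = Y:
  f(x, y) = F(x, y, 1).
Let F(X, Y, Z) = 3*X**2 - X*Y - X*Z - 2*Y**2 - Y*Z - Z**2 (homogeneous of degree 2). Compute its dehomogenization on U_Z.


f(x, y) = 3*x**2 - x*y - x - 2*y**2 - y - 1

On U_Z we set Z = 1. Each monomial c·X^i·Y^j·Z^k in F becomes c·x^i·y^j·1^k = c·x^i·y^j.
Substituting Z = 1: F(X, Y, 1) = 3*x**2 - x*y - x - 2*y**2 - y - 1.
Note: deg(f) ≤ deg(F) = 2; strict inequality happens when F is divisible by Z (lost terms).


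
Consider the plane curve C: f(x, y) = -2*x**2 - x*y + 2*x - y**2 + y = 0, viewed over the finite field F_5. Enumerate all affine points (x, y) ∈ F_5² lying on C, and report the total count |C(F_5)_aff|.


Affine F_5-points: {(0, 0), (0, 1), (1, 0), (2, 2), (3, 1), (3, 2)}; count = 6.

For each of the 25 pairs (x, y) ∈ F_5², evaluate f(x, y) mod 5. Record the zeros.
  x = 0: [0↦0, 1↦0, 2↦3, 3↦4, 4↦3]  zeros at y ∈ {0, 1}
  x = 1: [0↦0, 1↦4, 2↦1, 3↦1, 4↦4]  zeros at y ∈ {0}
  x = 2: [0↦1, 1↦4, 2↦0, 3↦4, 4↦1]  zeros at y ∈ {2}
  x = 3: [0↦3, 1↦0, 2↦0, 3↦3, 4↦4]  zeros at y ∈ {1, 2}
  x = 4: [0↦1, 1↦2, 2↦1, 3↦3, 4↦3]  zeros at y ∈ ∅
Collecting zeros: affine points = {(0, 0), (0, 1), (1, 0), (2, 2), (3, 1), (3, 2)}.
Total count |C(F_5)_aff| = 6.


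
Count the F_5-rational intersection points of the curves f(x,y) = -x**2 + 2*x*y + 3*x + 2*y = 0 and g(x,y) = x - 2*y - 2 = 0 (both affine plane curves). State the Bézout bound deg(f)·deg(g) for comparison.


Common zeros: {(1, 2)}; count = 1; Bézout bound = 2.

deg(f) = 2, deg(g) = 1, so Bézout bound = 2.
Scan x ∈ F_5. For each x, list the y ∈ F_5 with f(x, y) ≡ 0 and those with g(x, y) ≡ 0 (mod 5); the common zeros in that column are the intersection.
  x = 0: f ≡ 0 at y ∈ {0}; g ≡ 0 at y ∈ {4}; common: ∅.
  x = 1: f ≡ 0 at y ∈ {2}; g ≡ 0 at y ∈ {2}; common: {2}.
  x = 2: f ≡ 0 at y ∈ {3}; g ≡ 0 at y ∈ {0}; common: ∅.
  x = 3: f ≡ 0 at y ∈ {0}; g ≡ 0 at y ∈ {3}; common: ∅.
  x = 4: f ≡ 0 at y ∈ ∅; g ≡ 0 at y ∈ {1}; common: ∅.
Collecting: common zeros = {(1, 2)}, so the count is 1.
Comparison with the Bézout bound: 1 ≤ 2 = deg(f)·deg(g), as expected for curves with no common component (the affine F_5-count falls short of the bound because intersections may lie at infinity, over extension fields, or carry multiplicity).


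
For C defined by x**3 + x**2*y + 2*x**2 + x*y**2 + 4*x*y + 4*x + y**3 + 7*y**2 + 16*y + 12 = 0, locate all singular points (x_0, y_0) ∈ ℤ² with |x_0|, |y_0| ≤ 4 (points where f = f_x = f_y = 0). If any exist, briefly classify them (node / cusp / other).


Singular points: {(0, -2)}; classification: cusp.

Compute partial derivatives:
  f_x = 3*x**2 + 2*x*y + 4*x + y**2 + 4*y + 4.
  f_y = x**2 + 2*x*y + 4*x + 3*y**2 + 14*y + 16.
Scan x_0 ∈ {−4, ..., 4}. For each x_0, f_y(x_0, y) is a polynomial in y; find its integer roots y ∈ {−4, ..., 4}, then test f_x and f at those candidates.
  x = -4: f_y(-4, y) = 3*y**2 + 6*y + 16; no integer root y with |y| ≤ 4.
  x = -3: f_y(-3, y) = 3*y**2 + 8*y + 13; no integer root y with |y| ≤ 4.
  x = -2: f_y(-2, y) = 3*y**2 + 10*y + 12; no integer root y with |y| ≤ 4.
  x = -1: f_y(-1, y) = 3*y**2 + 12*y + 13; no integer root y with |y| ≤ 4.
  x = 0: f_y(0, y) = 3*y**2 + 14*y + 16; vanishes at y ∈ {-2}. (0, -2): f_x = 0, f = 0 — SINGULAR.
  x = 1: f_y(1, y) = 3*y**2 + 16*y + 21; vanishes at y ∈ {-3}. (1, -3): f_x = 2 ≠ 0.
  x = 2: f_y(2, y) = 3*y**2 + 18*y + 28; no integer root y with |y| ≤ 4.
  x = 3: f_y(3, y) = 3*y**2 + 20*y + 37; no integer root y with |y| ≤ 4.
  x = 4: f_y(4, y) = 3*y**2 + 22*y + 48; no integer root y with |y| ≤ 4.
Only singular point on the grid: (0, -2).
Classify: substitute x = 0 + u, y = -2 + v and expand: f = u**3 + u**2*v + u*v**2 + v**3 + v**2.
No constant or linear terms (consistent with a singular point). Quadratic part: v**2. Cubic part: u**3 + u**2*v + u*v**2 + v**3.
The quadratic part v**2 is a perfect square, so there is a single (double) tangent line v = 0, i.e. y = -2. Restricting the cubic part to that line (v = 0) leaves u**3 ≠ 0, so f is not divisible by v and the branch is v² ≈ -u**3 to lowest order — this is a cusp.
Classification: cusp.


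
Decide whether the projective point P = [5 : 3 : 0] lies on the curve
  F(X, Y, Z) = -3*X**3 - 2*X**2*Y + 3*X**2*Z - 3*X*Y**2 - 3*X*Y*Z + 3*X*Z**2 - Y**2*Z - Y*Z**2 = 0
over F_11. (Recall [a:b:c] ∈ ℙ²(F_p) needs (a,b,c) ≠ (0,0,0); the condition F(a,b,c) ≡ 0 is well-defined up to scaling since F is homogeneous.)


F(5,3,0) ≡ 0 (mod 11); P is on the curve.

Evaluate F(5, 3, 0) term-by-term (mod 11).
  -3*X**3 ↦ -3·125·1·1 = -375
  -2*X**2*Y ↦ -2·25·3·1 = -150
  3*X**2*Z ↦ 3·25·1·0 = 0
  -3*X*Y**2 ↦ -3·5·9·1 = -135
  -3*X*Y*Z ↦ -3·5·3·0 = 0
  3*X*Z**2 ↦ 3·5·1·0 = 0
  -Y**2*Z ↦ -1·1·9·0 = 0
  -Y*Z**2 ↦ -1·1·3·0 = 0
Sum: F(5, 3, 0) = (-375) + (-150) + (0) + (-135) + (0) + (0) + (0) + (0) = -660.
Reducing mod 11: -660 ≡ 0 (mod 11).
Since F(a, b, c) ≡ 0 (mod 11), P lies on the curve.


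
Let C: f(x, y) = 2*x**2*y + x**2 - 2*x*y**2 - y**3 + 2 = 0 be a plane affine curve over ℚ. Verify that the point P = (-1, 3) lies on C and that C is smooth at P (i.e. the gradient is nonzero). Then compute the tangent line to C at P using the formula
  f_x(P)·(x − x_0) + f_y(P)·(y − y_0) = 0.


Tangent line at P: -32*x - 13*y + 7 = 0.

Step 1: f(-1, 3) = 0, so P lies on C.
Step 2: partial derivatives
  f_x(x, y) = 4*x*y + 2*x - 2*y**2, f_y(x, y) = 2*x**2 - 4*x*y - 3*y**2.
  f_x(P) = -32, f_y(P) = -13 (gradient nonzero, so P is smooth).
Step 3: tangent line at P: -32·(x − -1) + -13·(y − 3) = 0.
Expanding: -32*x - 13*y + 7 = 0.


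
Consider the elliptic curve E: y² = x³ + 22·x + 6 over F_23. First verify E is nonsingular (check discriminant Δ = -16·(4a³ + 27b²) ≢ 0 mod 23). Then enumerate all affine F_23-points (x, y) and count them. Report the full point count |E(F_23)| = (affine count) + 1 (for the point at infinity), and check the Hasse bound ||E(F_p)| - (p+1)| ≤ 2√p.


Affine points = {(0, 11), (0, 12), (1, 11), (1, 12), (2, 9), (2, 14), (6, 3), (6, 20), (8, 2), (8, 21), (9, 6), (9, 17), (15, 10), (15, 13), (17, 7), (17, 16), (18, 1), (18, 22), (21, 0), (22, 11), (22, 12)}; affine count = 21; |E(F_23)| = 22.

Discriminant check: Δ ∝ 4a³ + 27b² = 4·22³ + 27·6² = 4·10648 + 27·36 ≡ 2 (mod 23). Nonzero ⇒ E is nonsingular.
For each x ∈ F_23, compute rhs = x³ + 22·x + 6 mod 23, then count y ∈ F_23 with y² ≡ rhs.
  x = 0: rhs = 6, matching y values: 11, 12 (2 points).
  x = 1: rhs = 6, matching y values: 11, 12 (2 points).
  x = 2: rhs = 12, matching y values: 9, 14 (2 points).
  x = 3: rhs = 7, matching y values: none (0 points).
  x = 4: rhs = 20, matching y values: none (0 points).
  x = 5: rhs = 11, matching y values: none (0 points).
  x = 6: rhs = 9, matching y values: 3, 20 (2 points).
  x = 7: rhs = 20, matching y values: none (0 points).
  x = 8: rhs = 4, matching y values: 2, 21 (2 points).
  x = 9: rhs = 13, matching y values: 6, 17 (2 points).
  x = 10: rhs = 7, matching y values: none (0 points).
  x = 11: rhs = 15, matching y values: none (0 points).
  x = 12: rhs = 20, matching y values: none (0 points).
  x = 13: rhs = 5, matching y values: none (0 points).
  x = 14: rhs = 22, matching y values: none (0 points).
  x = 15: rhs = 8, matching y values: 10, 13 (2 points).
  x = 16: rhs = 15, matching y values: none (0 points).
  x = 17: rhs = 3, matching y values: 7, 16 (2 points).
  x = 18: rhs = 1, matching y values: 1, 22 (2 points).
  x = 19: rhs = 15, matching y values: none (0 points).
  x = 20: rhs = 5, matching y values: none (0 points).
  x = 21: rhs = 0, matching y values: 0 (1 points).
  x = 22: rhs = 6, matching y values: 11, 12 (2 points).
Total affine count: 21.
Full point count |E(F_23)| = 21 + 1 = 22.
Hasse bound: |22 − (23+1)| = |-2| = 2 ≤ 2√23 ≈ 9.5917 ✓.


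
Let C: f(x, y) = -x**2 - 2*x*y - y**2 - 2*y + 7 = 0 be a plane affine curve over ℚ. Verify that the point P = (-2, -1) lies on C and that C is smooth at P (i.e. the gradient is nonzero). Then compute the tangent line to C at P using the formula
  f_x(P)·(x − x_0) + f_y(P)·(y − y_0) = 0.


Tangent line at P: 6*x + 4*y + 16 = 0.

Step 1: f(-2, -1) = 0, so P lies on C.
Step 2: partial derivatives
  f_x(x, y) = -2*x - 2*y, f_y(x, y) = -2*x - 2*y - 2.
  f_x(P) = 6, f_y(P) = 4 (gradient nonzero, so P is smooth).
Step 3: tangent line at P: 6·(x − -2) + 4·(y − -1) = 0.
Expanding: 6*x + 4*y + 16 = 0.


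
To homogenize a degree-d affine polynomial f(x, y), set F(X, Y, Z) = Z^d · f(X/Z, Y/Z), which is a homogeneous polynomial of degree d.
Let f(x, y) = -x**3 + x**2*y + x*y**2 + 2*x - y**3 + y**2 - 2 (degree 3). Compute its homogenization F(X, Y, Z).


F(X, Y, Z) = -X**3 + X**2*Y + X*Y**2 + 2*X*Z**2 - Y**3 + Y**2*Z - 2*Z**3

deg(f) = 3.
Substitute x = X/Z, y = Y/Z into f, then multiply by Z^3.
  monomial -1·x^3·y^0 ↦ -1·X^3·Y^0·Z^0.
  monomial 1·x^2·y^1 ↦ 1·X^2·Y^1·Z^0.
  monomial 1·x^1·y^2 ↦ 1·X^1·Y^2·Z^0.
  monomial 2·x^1·y^0 ↦ 2·X^1·Y^0·Z^2.
  monomial -1·x^0·y^3 ↦ -1·X^0·Y^3·Z^0.
  monomial 1·x^0·y^2 ↦ 1·X^0·Y^2·Z^1.
  monomial -2·x^0·y^0 ↦ -2·X^0·Y^0·Z^3.
Collecting: F(X, Y, Z) = -X**3 + X**2*Y + X*Y**2 + 2*X*Z**2 - Y**3 + Y**2*Z - 2*Z**3.


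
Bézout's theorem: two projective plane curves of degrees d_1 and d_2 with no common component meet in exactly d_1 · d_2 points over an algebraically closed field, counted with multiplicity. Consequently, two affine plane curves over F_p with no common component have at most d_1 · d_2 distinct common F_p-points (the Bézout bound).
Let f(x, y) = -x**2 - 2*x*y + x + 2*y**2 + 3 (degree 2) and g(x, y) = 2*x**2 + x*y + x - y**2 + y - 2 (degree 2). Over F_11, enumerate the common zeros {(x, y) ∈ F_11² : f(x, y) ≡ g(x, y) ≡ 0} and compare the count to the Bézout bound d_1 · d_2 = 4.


Common zeros: ∅; count = 0; Bézout bound = 4.

deg(f) = 2, deg(g) = 2, so Bézout bound = 4.
Scan x ∈ F_11. For each x, list the y ∈ F_11 with f(x, y) ≡ 0 and those with g(x, y) ≡ 0 (mod 11); the common zeros in that column are the intersection.
  x = 0: f ≡ 0 at y ∈ {2, 9}; g ≡ 0 at y ∈ {5, 7}; common: ∅.
  x = 1: f ≡ 0 at y ∈ ∅; g ≡ 0 at y ∈ ∅; common: ∅.
  x = 2: f ≡ 0 at y ∈ ∅; g ≡ 0 at y ∈ ∅; common: ∅.
  x = 3: f ≡ 0 at y ∈ {6, 8}; g ≡ 0 at y ∈ {1, 3}; common: ∅.
  x = 4: f ≡ 0 at y ∈ {7, 8}; g ≡ 0 at y ∈ ∅; common: ∅.
  x = 5: f ≡ 0 at y ∈ {7, 9}; g ≡ 0 at y ∈ ∅; common: ∅.
  x = 6: f ≡ 0 at y ∈ ∅; g ≡ 0 at y ∈ {3, 4}; common: ∅.
  x = 7: f ≡ 0 at y ∈ ∅; g ≡ 0 at y ∈ {1, 7}; common: ∅.
  x = 8: f ≡ 0 at y ∈ {2, 6}; g ≡ 0 at y ∈ {4, 5}; common: ∅.
  x = 9: f ≡ 0 at y ∈ ∅; g ≡ 0 at y ∈ ∅; common: ∅.
  x = 10: f ≡ 0 at y ∈ ∅; g ≡ 0 at y ∈ ∅; common: ∅.
Collecting: common zeros = ∅, so the count is 0.
Comparison with the Bézout bound: 0 ≤ 4 = deg(f)·deg(g), as expected for curves with no common component (the affine F_11-count falls short of the bound because intersections may lie at infinity, over extension fields, or carry multiplicity).


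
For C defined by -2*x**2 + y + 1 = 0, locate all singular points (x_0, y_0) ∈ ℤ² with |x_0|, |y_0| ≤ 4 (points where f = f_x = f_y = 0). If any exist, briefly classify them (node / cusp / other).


No singular points in the scanned grid; C is smooth there.

Compute partial derivatives:
  f_x = -4*x.
  f_y = 1.
f_y = 1 is a nonzero constant, so f_y never vanishes: no point (x, y) can satisfy f = f_x = f_y = 0. In particular no (x, y) ∈ {−4, ..., 4}² is singular; the curve is smooth.


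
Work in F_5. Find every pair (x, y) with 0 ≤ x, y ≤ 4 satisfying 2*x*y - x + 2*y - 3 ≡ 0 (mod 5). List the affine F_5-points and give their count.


Affine F_5-points: {(0, 4), (1, 1), (2, 0), (3, 2)}; count = 4.

For each of the 25 pairs (x, y) ∈ F_5², evaluate f(x, y) mod 5. Record the zeros.
  x = 0: [0↦2, 1↦4, 2↦1, 3↦3, 4↦0]  zeros at y ∈ {4}
  x = 1: [0↦1, 1↦0, 2↦4, 3↦3, 4↦2]  zeros at y ∈ {1}
  x = 2: [0↦0, 1↦1, 2↦2, 3↦3, 4↦4]  zeros at y ∈ {0}
  x = 3: [0↦4, 1↦2, 2↦0, 3↦3, 4↦1]  zeros at y ∈ {2}
  x = 4: [0↦3, 1↦3, 2↦3, 3↦3, 4↦3]  zeros at y ∈ ∅
Collecting zeros: affine points = {(0, 4), (1, 1), (2, 0), (3, 2)}.
Total count |C(F_5)_aff| = 4.


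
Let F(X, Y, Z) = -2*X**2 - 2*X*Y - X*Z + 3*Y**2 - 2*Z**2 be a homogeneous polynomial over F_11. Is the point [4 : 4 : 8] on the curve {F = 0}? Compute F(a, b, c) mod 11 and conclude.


F(4,4,8) ≡ 0 (mod 11); P is on the curve.

Evaluate F(4, 4, 8) term-by-term (mod 11).
  -2*X**2 ↦ -2·16·1·1 = -32
  -2*X*Y ↦ -2·4·4·1 = -32
  -X*Z ↦ -1·4·1·8 = -32
  3*Y**2 ↦ 3·1·16·1 = 48
  -2*Z**2 ↦ -2·1·1·64 = -128
Sum: F(4, 4, 8) = (-32) + (-32) + (-32) + (48) + (-128) = -176.
Reducing mod 11: -176 ≡ 0 (mod 11).
Since F(a, b, c) ≡ 0 (mod 11), P lies on the curve.


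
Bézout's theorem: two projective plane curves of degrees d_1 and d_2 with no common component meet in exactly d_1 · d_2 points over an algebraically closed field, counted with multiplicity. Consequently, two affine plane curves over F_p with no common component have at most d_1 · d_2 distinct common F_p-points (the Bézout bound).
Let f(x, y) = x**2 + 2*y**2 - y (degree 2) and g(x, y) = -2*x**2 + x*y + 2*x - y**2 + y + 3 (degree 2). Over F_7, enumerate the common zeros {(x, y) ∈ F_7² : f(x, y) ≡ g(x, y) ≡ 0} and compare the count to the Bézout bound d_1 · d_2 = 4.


Common zeros: ∅; count = 0; Bézout bound = 4.

deg(f) = 2, deg(g) = 2, so Bézout bound = 4.
Scan x ∈ F_7. For each x, list the y ∈ F_7 with f(x, y) ≡ 0 and those with g(x, y) ≡ 0 (mod 7); the common zeros in that column are the intersection.
  x = 0: f ≡ 0 at y ∈ {0, 4}; g ≡ 0 at y ∈ ∅; common: ∅.
  x = 1: f ≡ 0 at y ∈ {2}; g ≡ 0 at y ∈ {3, 6}; common: ∅.
  x = 2: f ≡ 0 at y ∈ {5, 6}; g ≡ 0 at y ∈ ∅; common: ∅.
  x = 3: f ≡ 0 at y ∈ ∅; g ≡ 0 at y ∈ {5, 6}; common: ∅.
  x = 4: f ≡ 0 at y ∈ ∅; g ≡ 0 at y ∈ {0, 5}; common: ∅.
  x = 5: f ≡ 0 at y ∈ {5, 6}; g ≡ 0 at y ∈ {3}; common: ∅.
  x = 6: f ≡ 0 at y ∈ {2}; g ≡ 0 at y ∈ ∅; common: ∅.
Collecting: common zeros = ∅, so the count is 0.
Comparison with the Bézout bound: 0 ≤ 4 = deg(f)·deg(g), as expected for curves with no common component (the affine F_7-count falls short of the bound because intersections may lie at infinity, over extension fields, or carry multiplicity).


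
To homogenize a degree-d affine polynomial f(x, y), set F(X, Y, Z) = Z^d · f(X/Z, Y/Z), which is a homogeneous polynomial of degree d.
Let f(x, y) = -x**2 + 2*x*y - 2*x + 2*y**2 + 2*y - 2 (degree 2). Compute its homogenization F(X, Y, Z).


F(X, Y, Z) = -X**2 + 2*X*Y - 2*X*Z + 2*Y**2 + 2*Y*Z - 2*Z**2

deg(f) = 2.
Substitute x = X/Z, y = Y/Z into f, then multiply by Z^2.
  monomial -1·x^2·y^0 ↦ -1·X^2·Y^0·Z^0.
  monomial 2·x^1·y^1 ↦ 2·X^1·Y^1·Z^0.
  monomial -2·x^1·y^0 ↦ -2·X^1·Y^0·Z^1.
  monomial 2·x^0·y^2 ↦ 2·X^0·Y^2·Z^0.
  monomial 2·x^0·y^1 ↦ 2·X^0·Y^1·Z^1.
  monomial -2·x^0·y^0 ↦ -2·X^0·Y^0·Z^2.
Collecting: F(X, Y, Z) = -X**2 + 2*X*Y - 2*X*Z + 2*Y**2 + 2*Y*Z - 2*Z**2.


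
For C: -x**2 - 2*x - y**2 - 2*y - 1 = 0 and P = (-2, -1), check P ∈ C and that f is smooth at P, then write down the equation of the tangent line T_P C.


Tangent line at P: 2*x + 4 = 0.

Step 1: f(-2, -1) = 0, so P lies on C.
Step 2: partial derivatives
  f_x(x, y) = -2*x - 2, f_y(x, y) = -2*y - 2.
  f_x(P) = 2, f_y(P) = 0 (gradient nonzero, so P is smooth).
Step 3: tangent line at P: 2·(x − -2) + 0·(y − -1) = 0.
Expanding: 2*x + 4 = 0.


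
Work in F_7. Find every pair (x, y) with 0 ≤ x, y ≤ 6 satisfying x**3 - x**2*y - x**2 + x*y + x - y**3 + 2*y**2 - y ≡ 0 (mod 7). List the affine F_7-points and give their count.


Affine F_7-points: {(0, 0), (0, 1), (1, 4), (2, 2), (2, 5), (3, 0), (3, 2), (5, 0), (5, 2), (6, 3)}; count = 10.

For each of the 49 pairs (x, y) ∈ F_7², evaluate f(x, y) mod 7. Record the zeros.
  x = 0: [0↦0, 1↦0, 2↦5, 3↦2, 4↦6, 5↦4, 6↦4]  zeros at y ∈ {0, 1}
  x = 1: [0↦1, 1↦1, 2↦6, 3↦3, 4↦0, 5↦5, 6↦5]  zeros at y ∈ {4}
  x = 2: [0↦6, 1↦4, 2↦0, 3↦2, 4↦4, 5↦0, 6↦5]  zeros at y ∈ {2, 5}
  x = 3: [0↦0, 1↦1, 2↦0, 3↦5, 4↦3, 5↦2, 6↦3]  zeros at y ∈ {0, 2}
  x = 4: [0↦3, 1↦5, 2↦5, 3↦4, 4↦3, 5↦3, 6↦5]  zeros at y ∈ ∅
  x = 5: [0↦0, 1↦1, 2↦0, 3↦5, 4↦3, 5↦2, 6↦3]  zeros at y ∈ {0, 2}
  x = 6: [0↦4, 1↦2, 2↦5, 3↦0, 4↦2, 5↦5, 6↦3]  zeros at y ∈ {3}
Collecting zeros: affine points = {(0, 0), (0, 1), (1, 4), (2, 2), (2, 5), (3, 0), (3, 2), (5, 0), (5, 2), (6, 3)}.
Total count |C(F_7)_aff| = 10.


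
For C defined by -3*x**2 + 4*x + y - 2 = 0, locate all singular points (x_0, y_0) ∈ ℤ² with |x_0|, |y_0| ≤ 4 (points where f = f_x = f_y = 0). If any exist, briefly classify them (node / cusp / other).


No singular points in the scanned grid; C is smooth there.

Compute partial derivatives:
  f_x = 4 - 6*x.
  f_y = 1.
f_y = 1 is a nonzero constant, so f_y never vanishes: no point (x, y) can satisfy f = f_x = f_y = 0. In particular no (x, y) ∈ {−4, ..., 4}² is singular; the curve is smooth.


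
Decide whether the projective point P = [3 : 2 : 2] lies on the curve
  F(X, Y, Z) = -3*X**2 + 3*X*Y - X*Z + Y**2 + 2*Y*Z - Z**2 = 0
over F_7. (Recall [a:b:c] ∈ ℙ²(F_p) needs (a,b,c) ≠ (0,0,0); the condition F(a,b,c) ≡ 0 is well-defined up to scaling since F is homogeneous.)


F(3,2,2) ≡ 0 (mod 7); P is on the curve.

Evaluate F(3, 2, 2) term-by-term (mod 7).
  -3*X**2 ↦ -3·9·1·1 = -27
  3*X*Y ↦ 3·3·2·1 = 18
  -X*Z ↦ -1·3·1·2 = -6
  Y**2 ↦ 1·1·4·1 = 4
  2*Y*Z ↦ 2·1·2·2 = 8
  -Z**2 ↦ -1·1·1·4 = -4
Sum: F(3, 2, 2) = (-27) + (18) + (-6) + (4) + (8) + (-4) = -7.
Reducing mod 7: -7 ≡ 0 (mod 7).
Since F(a, b, c) ≡ 0 (mod 7), P lies on the curve.


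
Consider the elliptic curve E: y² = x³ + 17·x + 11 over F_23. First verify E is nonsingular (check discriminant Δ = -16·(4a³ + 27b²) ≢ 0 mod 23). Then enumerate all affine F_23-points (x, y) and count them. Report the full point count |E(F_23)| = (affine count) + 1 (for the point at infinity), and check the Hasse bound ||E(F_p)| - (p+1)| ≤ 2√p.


Affine points = {(1, 11), (1, 12), (7, 6), (7, 17), (10, 10), (10, 13), (14, 7), (14, 16), (16, 3), (16, 20), (18, 10), (18, 13), (20, 5), (20, 18), (22, 4), (22, 19)}; affine count = 16; |E(F_23)| = 17.

Discriminant check: Δ ∝ 4a³ + 27b² = 4·17³ + 27·11² = 4·4913 + 27·121 ≡ 11 (mod 23). Nonzero ⇒ E is nonsingular.
For each x ∈ F_23, compute rhs = x³ + 17·x + 11 mod 23, then count y ∈ F_23 with y² ≡ rhs.
  x = 0: rhs = 11, matching y values: none (0 points).
  x = 1: rhs = 6, matching y values: 11, 12 (2 points).
  x = 2: rhs = 7, matching y values: none (0 points).
  x = 3: rhs = 20, matching y values: none (0 points).
  x = 4: rhs = 5, matching y values: none (0 points).
  x = 5: rhs = 14, matching y values: none (0 points).
  x = 6: rhs = 7, matching y values: none (0 points).
  x = 7: rhs = 13, matching y values: 6, 17 (2 points).
  x = 8: rhs = 15, matching y values: none (0 points).
  x = 9: rhs = 19, matching y values: none (0 points).
  x = 10: rhs = 8, matching y values: 10, 13 (2 points).
  x = 11: rhs = 11, matching y values: none (0 points).
  x = 12: rhs = 11, matching y values: none (0 points).
  x = 13: rhs = 14, matching y values: none (0 points).
  x = 14: rhs = 3, matching y values: 7, 16 (2 points).
  x = 15: rhs = 7, matching y values: none (0 points).
  x = 16: rhs = 9, matching y values: 3, 20 (2 points).
  x = 17: rhs = 15, matching y values: none (0 points).
  x = 18: rhs = 8, matching y values: 10, 13 (2 points).
  x = 19: rhs = 17, matching y values: none (0 points).
  x = 20: rhs = 2, matching y values: 5, 18 (2 points).
  x = 21: rhs = 15, matching y values: none (0 points).
  x = 22: rhs = 16, matching y values: 4, 19 (2 points).
Total affine count: 16.
Full point count |E(F_23)| = 16 + 1 = 17.
Hasse bound: |17 − (23+1)| = |-7| = 7 ≤ 2√23 ≈ 9.5917 ✓.


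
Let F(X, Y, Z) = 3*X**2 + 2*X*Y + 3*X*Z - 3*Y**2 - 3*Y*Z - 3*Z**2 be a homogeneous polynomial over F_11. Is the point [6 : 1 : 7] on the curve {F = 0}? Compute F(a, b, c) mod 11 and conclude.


F(6,1,7) ≡ 9 (mod 11); P is NOT on the curve.

Evaluate F(6, 1, 7) term-by-term (mod 11).
  3*X**2 ↦ 3·36·1·1 = 108
  2*X*Y ↦ 2·6·1·1 = 12
  3*X*Z ↦ 3·6·1·7 = 126
  -3*Y**2 ↦ -3·1·1·1 = -3
  -3*Y*Z ↦ -3·1·1·7 = -21
  -3*Z**2 ↦ -3·1·1·49 = -147
Sum: F(6, 1, 7) = (108) + (12) + (126) + (-3) + (-21) + (-147) = 75.
Reducing mod 11: 75 ≡ 9 (mod 11).
Since F(a, b, c) ≡ 9 ≠ 0 (mod 11), P does NOT lie on the curve.


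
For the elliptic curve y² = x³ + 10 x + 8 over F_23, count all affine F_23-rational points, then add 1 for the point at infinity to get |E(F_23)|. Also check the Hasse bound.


Affine points = {(0, 10), (0, 13), (2, 6), (2, 17), (6, 10), (6, 13), (8, 5), (8, 18), (10, 2), (10, 21), (11, 0), (12, 4), (12, 19), (13, 9), (13, 14), (16, 3), (16, 20), (17, 10), (17, 13), (21, 7), (21, 16)}; affine count = 21; |E(F_23)| = 22.

Discriminant check: Δ ∝ 4a³ + 27b² = 4·10³ + 27·8² = 4·1000 + 27·64 ≡ 1 (mod 23). Nonzero ⇒ E is nonsingular.
For each x ∈ F_23, compute rhs = x³ + 10·x + 8 mod 23, then count y ∈ F_23 with y² ≡ rhs.
  x = 0: rhs = 8, matching y values: 10, 13 (2 points).
  x = 1: rhs = 19, matching y values: none (0 points).
  x = 2: rhs = 13, matching y values: 6, 17 (2 points).
  x = 3: rhs = 19, matching y values: none (0 points).
  x = 4: rhs = 20, matching y values: none (0 points).
  x = 5: rhs = 22, matching y values: none (0 points).
  x = 6: rhs = 8, matching y values: 10, 13 (2 points).
  x = 7: rhs = 7, matching y values: none (0 points).
  x = 8: rhs = 2, matching y values: 5, 18 (2 points).
  x = 9: rhs = 22, matching y values: none (0 points).
  x = 10: rhs = 4, matching y values: 2, 21 (2 points).
  x = 11: rhs = 0, matching y values: 0 (1 points).
  x = 12: rhs = 16, matching y values: 4, 19 (2 points).
  x = 13: rhs = 12, matching y values: 9, 14 (2 points).
  x = 14: rhs = 17, matching y values: none (0 points).
  x = 15: rhs = 14, matching y values: none (0 points).
  x = 16: rhs = 9, matching y values: 3, 20 (2 points).
  x = 17: rhs = 8, matching y values: 10, 13 (2 points).
  x = 18: rhs = 17, matching y values: none (0 points).
  x = 19: rhs = 19, matching y values: none (0 points).
  x = 20: rhs = 20, matching y values: none (0 points).
  x = 21: rhs = 3, matching y values: 7, 16 (2 points).
  x = 22: rhs = 20, matching y values: none (0 points).
Total affine count: 21.
Full point count |E(F_23)| = 21 + 1 = 22.
Hasse bound: |22 − (23+1)| = |-2| = 2 ≤ 2√23 ≈ 9.5917 ✓.


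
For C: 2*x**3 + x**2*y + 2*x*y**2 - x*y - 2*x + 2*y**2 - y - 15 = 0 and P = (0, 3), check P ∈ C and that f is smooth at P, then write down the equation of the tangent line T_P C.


Tangent line at P: 13*x + 11*y - 33 = 0.

Step 1: f(0, 3) = 0, so P lies on C.
Step 2: partial derivatives
  f_x(x, y) = 6*x**2 + 2*x*y + 2*y**2 - y - 2, f_y(x, y) = x**2 + 4*x*y - x + 4*y - 1.
  f_x(P) = 13, f_y(P) = 11 (gradient nonzero, so P is smooth).
Step 3: tangent line at P: 13·(x − 0) + 11·(y − 3) = 0.
Expanding: 13*x + 11*y - 33 = 0.


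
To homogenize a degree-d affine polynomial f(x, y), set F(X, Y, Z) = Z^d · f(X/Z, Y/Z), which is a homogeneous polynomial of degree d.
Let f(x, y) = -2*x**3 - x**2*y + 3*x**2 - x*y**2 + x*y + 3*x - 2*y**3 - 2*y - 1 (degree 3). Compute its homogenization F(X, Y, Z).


F(X, Y, Z) = -2*X**3 - X**2*Y + 3*X**2*Z - X*Y**2 + X*Y*Z + 3*X*Z**2 - 2*Y**3 - 2*Y*Z**2 - Z**3

deg(f) = 3.
Substitute x = X/Z, y = Y/Z into f, then multiply by Z^3.
  monomial -2·x^3·y^0 ↦ -2·X^3·Y^0·Z^0.
  monomial -1·x^2·y^1 ↦ -1·X^2·Y^1·Z^0.
  monomial 3·x^2·y^0 ↦ 3·X^2·Y^0·Z^1.
  monomial -1·x^1·y^2 ↦ -1·X^1·Y^2·Z^0.
  monomial 1·x^1·y^1 ↦ 1·X^1·Y^1·Z^1.
  monomial 3·x^1·y^0 ↦ 3·X^1·Y^0·Z^2.
  monomial -2·x^0·y^3 ↦ -2·X^0·Y^3·Z^0.
  monomial -2·x^0·y^1 ↦ -2·X^0·Y^1·Z^2.
  monomial -1·x^0·y^0 ↦ -1·X^0·Y^0·Z^3.
Collecting: F(X, Y, Z) = -2*X**3 - X**2*Y + 3*X**2*Z - X*Y**2 + X*Y*Z + 3*X*Z**2 - 2*Y**3 - 2*Y*Z**2 - Z**3.


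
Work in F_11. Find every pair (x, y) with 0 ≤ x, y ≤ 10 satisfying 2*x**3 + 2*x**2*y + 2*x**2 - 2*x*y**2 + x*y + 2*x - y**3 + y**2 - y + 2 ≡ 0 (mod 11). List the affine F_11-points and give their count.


Affine F_11-points: {(1, 2), (1, 3), (1, 5), (4, 6), (5, 9), (6, 1), (7, 3), (10, 0), (10, 3)}; count = 9.

For each of the 121 pairs (x, y) ∈ F_11², evaluate f(x, y) mod 11. Record the zeros.
  x = 0: [0↦2, 1↦1, 2↦7, 3↦3, 4↦5, 5↦7, 6↦3, 7↦9, 8↦8, 9↦5, 10↦5]  zeros at y ∈ ∅
  x = 1: [0↦8, 1↦8, 2↦0, 3↦0, 4↦2, 5↦0, 6↦10, 7↦4, 8↦9, 9↦8, 10↦6]  zeros at y ∈ {2, 3, 5}
  x = 2: [0↦8, 1↦2, 2↦6, 3↦3, 4↦9, 5↦7, 6↦2, 7↦10, 8↦3, 9↦8, 10↦8]  zeros at y ∈ ∅
  x = 3: [0↦3, 1↦6, 2↦4, 3↦2, 4↦5, 5↦7, 6↦2, 7↦6, 8↦2, 9↦6, 10↦1]  zeros at y ∈ ∅
  x = 4: [0↦5, 1↦10, 2↦6, 3↦9, 4↦2, 5↦1, 6↦0, 7↦4, 8↦7, 9↦3, 10↦8]  zeros at y ∈ {6}
  x = 5: [0↦4, 1↦4, 2↦2, 3↦3, 4↦1, 5↦1, 6↦8, 7↦5, 8↦8, 9↦0, 10↦8]  zeros at y ∈ {9}
  x = 6: [0↦1, 1↦0, 2↦4, 3↦7, 4↦3, 5↦8, 6↦5, 7↦10, 8↦6, 9↦9, 10↦2]  zeros at y ∈ {1}
  x = 7: [0↦8, 1↦10, 2↦2, 3↦0, 4↦9, 5↦1, 6↦3, 7↦9, 8↦2, 9↦9, 10↦2]  zeros at y ∈ {3}
  x = 8: [0↦4, 1↦2, 2↦8, 3↦5, 4↦9, 5↦3, 6↦3, 7↦3, 8↦8, 9↦1, 10↦9]  zeros at y ∈ ∅
  x = 9: [0↦1, 1↦10, 2↦1, 3↦1, 4↦4, 5↦4, 6↦6, 7↦4, 8↦3, 9↦8, 10↦2]  zeros at y ∈ ∅
  x = 10: [0↦0, 1↦2, 2↦4, 3↦0, 4↦6, 5↦5, 6↦2, 7↦2, 8↦10, 9↦9, 10↦4]  zeros at y ∈ {0, 3}
Collecting zeros: affine points = {(1, 2), (1, 3), (1, 5), (4, 6), (5, 9), (6, 1), (7, 3), (10, 0), (10, 3)}.
Total count |C(F_11)_aff| = 9.


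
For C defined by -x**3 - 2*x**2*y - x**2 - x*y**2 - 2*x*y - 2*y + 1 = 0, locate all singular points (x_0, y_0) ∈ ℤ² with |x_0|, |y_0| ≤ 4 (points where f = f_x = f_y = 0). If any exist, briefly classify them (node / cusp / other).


Singular points: {(-1, 1)}; classification: cusp.

Compute partial derivatives:
  f_x = -3*x**2 - 4*x*y - 2*x - y**2 - 2*y.
  f_y = -2*x**2 - 2*x*y - 2*x - 2.
Scan x_0 ∈ {−4, ..., 4}. For each x_0, f_y(x_0, y) is a polynomial in y; find its integer roots y ∈ {−4, ..., 4}, then test f_x and f at those candidates.
  x = -4: f_y(-4, y) = 8*y - 26; no integer root y with |y| ≤ 4.
  x = -3: f_y(-3, y) = 6*y - 14; no integer root y with |y| ≤ 4.
  x = -2: f_y(-2, y) = 4*y - 6; no integer root y with |y| ≤ 4.
  x = -1: f_y(-1, y) = 2*y - 2; vanishes at y ∈ {1}. (-1, 1): f_x = 0, f = 0 — SINGULAR.
  x = 0: f_y(0, y) = -2; no integer root y with |y| ≤ 4.
  x = 1: f_y(1, y) = -2*y - 6; vanishes at y ∈ {-3}. (1, -3): f_x = 4 ≠ 0.
  x = 2: f_y(2, y) = -4*y - 14; no integer root y with |y| ≤ 4.
  x = 3: f_y(3, y) = -6*y - 26; no integer root y with |y| ≤ 4.
  x = 4: f_y(4, y) = -8*y - 42; no integer root y with |y| ≤ 4.
Only singular point on the grid: (-1, 1).
Classify: substitute x = -1 + u, y = 1 + v and expand: f = -u**3 - 2*u**2*v - u*v**2 + v**2.
No constant or linear terms (consistent with a singular point). Quadratic part: v**2. Cubic part: -u**3 - 2*u**2*v - u*v**2.
The quadratic part v**2 is a perfect square, so there is a single (double) tangent line v = 0, i.e. y = 1. Restricting the cubic part to that line (v = 0) leaves -u**3 ≠ 0, so f is not divisible by v and the branch is v² ≈ u**3 to lowest order — this is a cusp.
Classification: cusp.


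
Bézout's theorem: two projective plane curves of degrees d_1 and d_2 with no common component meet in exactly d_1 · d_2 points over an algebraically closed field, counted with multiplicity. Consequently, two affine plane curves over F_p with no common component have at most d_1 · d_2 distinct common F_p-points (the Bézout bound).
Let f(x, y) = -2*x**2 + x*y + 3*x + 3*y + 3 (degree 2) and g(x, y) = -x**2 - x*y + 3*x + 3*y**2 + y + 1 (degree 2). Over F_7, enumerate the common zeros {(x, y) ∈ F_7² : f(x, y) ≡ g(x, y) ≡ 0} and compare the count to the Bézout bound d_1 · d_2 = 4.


Common zeros: ∅; count = 0; Bézout bound = 4.

deg(f) = 2, deg(g) = 2, so Bézout bound = 4.
Scan x ∈ F_7. For each x, list the y ∈ F_7 with f(x, y) ≡ 0 and those with g(x, y) ≡ 0 (mod 7); the common zeros in that column are the intersection.
  x = 0: f ≡ 0 at y ∈ {6}; g ≡ 0 at y ∈ ∅; common: ∅.
  x = 1: f ≡ 0 at y ∈ {6}; g ≡ 0 at y ∈ ∅; common: ∅.
  x = 2: f ≡ 0 at y ∈ {4}; g ≡ 0 at y ∈ {6}; common: ∅.
  x = 3: f ≡ 0 at y ∈ {1}; g ≡ 0 at y ∈ ∅; common: ∅.
  x = 4: f ≡ 0 at y ∈ ∅; g ≡ 0 at y ∈ ∅; common: ∅.
  x = 5: f ≡ 0 at y ∈ {4}; g ≡ 0 at y ∈ ∅; common: ∅.
  x = 6: f ≡ 0 at y ∈ {1}; g ≡ 0 at y ∈ ∅; common: ∅.
Collecting: common zeros = ∅, so the count is 0.
Comparison with the Bézout bound: 0 ≤ 4 = deg(f)·deg(g), as expected for curves with no common component (the affine F_7-count falls short of the bound because intersections may lie at infinity, over extension fields, or carry multiplicity).


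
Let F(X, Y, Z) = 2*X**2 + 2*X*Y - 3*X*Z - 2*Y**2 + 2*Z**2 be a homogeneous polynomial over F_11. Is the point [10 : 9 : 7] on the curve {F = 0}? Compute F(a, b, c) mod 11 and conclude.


F(10,9,7) ≡ 7 (mod 11); P is NOT on the curve.

Evaluate F(10, 9, 7) term-by-term (mod 11).
  2*X**2 ↦ 2·100·1·1 = 200
  2*X*Y ↦ 2·10·9·1 = 180
  -3*X*Z ↦ -3·10·1·7 = -210
  -2*Y**2 ↦ -2·1·81·1 = -162
  2*Z**2 ↦ 2·1·1·49 = 98
Sum: F(10, 9, 7) = (200) + (180) + (-210) + (-162) + (98) = 106.
Reducing mod 11: 106 ≡ 7 (mod 11).
Since F(a, b, c) ≡ 7 ≠ 0 (mod 11), P does NOT lie on the curve.


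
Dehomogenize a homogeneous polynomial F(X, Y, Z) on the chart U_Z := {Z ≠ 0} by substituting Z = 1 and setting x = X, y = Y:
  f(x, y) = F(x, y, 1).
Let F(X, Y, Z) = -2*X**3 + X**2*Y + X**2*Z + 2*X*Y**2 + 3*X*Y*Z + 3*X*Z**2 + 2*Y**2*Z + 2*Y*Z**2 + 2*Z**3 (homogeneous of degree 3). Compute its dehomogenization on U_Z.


f(x, y) = -2*x**3 + x**2*y + x**2 + 2*x*y**2 + 3*x*y + 3*x + 2*y**2 + 2*y + 2

On U_Z we set Z = 1. Each monomial c·X^i·Y^j·Z^k in F becomes c·x^i·y^j·1^k = c·x^i·y^j.
Substituting Z = 1: F(X, Y, 1) = -2*x**3 + x**2*y + x**2 + 2*x*y**2 + 3*x*y + 3*x + 2*y**2 + 2*y + 2.
Note: deg(f) ≤ deg(F) = 3; strict inequality happens when F is divisible by Z (lost terms).
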